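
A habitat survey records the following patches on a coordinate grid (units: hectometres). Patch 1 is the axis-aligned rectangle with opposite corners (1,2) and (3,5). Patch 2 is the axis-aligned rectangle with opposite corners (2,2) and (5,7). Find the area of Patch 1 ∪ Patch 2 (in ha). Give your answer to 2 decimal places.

By inclusion–exclusion:
Individual areas: |Patch 1| = 6, |Patch 2| = 15.
|Patch 1∩Patch 2|: x∈[2,3], y∈[2,5] → 1·3 = 3.
|Patch 1 ∪ Patch 2| = 21 − 3 = 18.00.

18.00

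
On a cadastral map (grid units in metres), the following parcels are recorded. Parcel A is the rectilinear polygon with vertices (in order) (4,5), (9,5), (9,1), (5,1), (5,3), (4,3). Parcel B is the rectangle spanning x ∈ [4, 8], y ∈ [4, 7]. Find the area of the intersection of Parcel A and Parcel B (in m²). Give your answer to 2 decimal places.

4.00

The intersection is the polygon with vertices (8,5), (8,4), (4,4), (4,5).
By the shoelace formula its area is 4.00.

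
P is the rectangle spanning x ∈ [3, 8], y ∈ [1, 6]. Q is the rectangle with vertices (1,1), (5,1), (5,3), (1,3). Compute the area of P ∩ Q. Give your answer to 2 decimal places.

|P∩Q|: x∈[3,5], y∈[1,3] → 2·2 = 4.

4.00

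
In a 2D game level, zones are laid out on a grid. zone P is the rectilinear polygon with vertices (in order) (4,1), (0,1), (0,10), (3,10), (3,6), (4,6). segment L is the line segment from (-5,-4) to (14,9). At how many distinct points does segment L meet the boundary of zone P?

2

The segment meets the boundary at (4,2.158), (2.308,1).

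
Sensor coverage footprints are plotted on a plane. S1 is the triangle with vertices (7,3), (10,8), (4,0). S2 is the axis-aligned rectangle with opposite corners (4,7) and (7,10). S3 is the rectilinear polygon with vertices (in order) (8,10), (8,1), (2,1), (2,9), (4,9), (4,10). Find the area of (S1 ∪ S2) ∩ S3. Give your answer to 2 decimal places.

11.21

|S1 ∪ S2| = 12.
|(S1 ∪ S2) ∩ S3| = 11.21.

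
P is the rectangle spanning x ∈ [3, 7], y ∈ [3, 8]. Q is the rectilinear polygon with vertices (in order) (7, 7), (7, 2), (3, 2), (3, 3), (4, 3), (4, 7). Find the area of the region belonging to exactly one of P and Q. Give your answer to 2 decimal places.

|P| = 20, |Q| = 16, |P∩Q| = 12.
|P △ Q| = |P| + |Q| − 2·|P∩Q| = 20 + 16 − 24 = 12.00.

12.00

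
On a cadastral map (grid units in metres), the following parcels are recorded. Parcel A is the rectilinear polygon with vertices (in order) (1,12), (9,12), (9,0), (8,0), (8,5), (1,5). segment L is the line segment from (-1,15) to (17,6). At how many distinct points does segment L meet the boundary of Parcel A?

The segment meets the boundary at (9,10), (5,12).

2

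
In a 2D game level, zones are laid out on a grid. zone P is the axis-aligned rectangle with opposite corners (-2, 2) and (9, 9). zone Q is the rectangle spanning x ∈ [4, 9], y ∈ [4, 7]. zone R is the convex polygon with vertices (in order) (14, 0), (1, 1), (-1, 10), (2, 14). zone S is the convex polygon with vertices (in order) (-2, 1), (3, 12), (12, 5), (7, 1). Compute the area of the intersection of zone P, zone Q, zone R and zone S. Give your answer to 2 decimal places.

The intersection is the polygon with vertices (4,7), (8,7), (9,5.833), (9,4), (4,4).
By the shoelace formula its area is 14.42.

14.42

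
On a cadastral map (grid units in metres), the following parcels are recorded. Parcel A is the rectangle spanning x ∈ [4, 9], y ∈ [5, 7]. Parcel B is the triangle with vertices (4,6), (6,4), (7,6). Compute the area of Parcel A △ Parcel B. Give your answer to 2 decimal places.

8.50

|Parcel A| = 10, |Parcel B| = 3, |Parcel A∩Parcel B| = 2.25.
|Parcel A △ Parcel B| = |Parcel A| + |Parcel B| − 2·|Parcel A∩Parcel B| = 10 + 3 − 4.5 = 8.50.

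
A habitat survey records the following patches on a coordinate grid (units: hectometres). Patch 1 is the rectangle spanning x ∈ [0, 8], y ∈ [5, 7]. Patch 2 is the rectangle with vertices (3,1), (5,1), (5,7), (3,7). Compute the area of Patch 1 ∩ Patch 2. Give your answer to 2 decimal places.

|Patch 1∩Patch 2|: x∈[3,5], y∈[5,7] → 2·2 = 4.

4.00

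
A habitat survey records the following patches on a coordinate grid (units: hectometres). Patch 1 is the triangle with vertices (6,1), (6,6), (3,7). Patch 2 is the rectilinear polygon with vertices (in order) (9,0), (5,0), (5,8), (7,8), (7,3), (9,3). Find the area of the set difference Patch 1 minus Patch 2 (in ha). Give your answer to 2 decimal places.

3.33

|Patch 1| = 7.5, |Patch 1∩Patch 2| = 4.1667.
|Patch 1 ∖ Patch 2| = |Patch 1| − |Patch 1∩Patch 2| = 7.5 − 4.1667 = 3.33.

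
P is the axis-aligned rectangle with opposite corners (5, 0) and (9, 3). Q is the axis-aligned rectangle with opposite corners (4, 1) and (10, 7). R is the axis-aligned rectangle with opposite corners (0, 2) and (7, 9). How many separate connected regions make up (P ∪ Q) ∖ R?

(P ∪ Q) ∖ R is a single connected region.

1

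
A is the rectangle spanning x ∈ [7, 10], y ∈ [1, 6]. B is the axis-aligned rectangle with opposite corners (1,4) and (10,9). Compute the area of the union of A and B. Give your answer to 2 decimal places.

By inclusion–exclusion:
Individual areas: |A| = 15, |B| = 45.
|A∩B|: x∈[7,10], y∈[4,6] → 3·2 = 6.
|A ∪ B| = 60 − 6 = 54.00.

54.00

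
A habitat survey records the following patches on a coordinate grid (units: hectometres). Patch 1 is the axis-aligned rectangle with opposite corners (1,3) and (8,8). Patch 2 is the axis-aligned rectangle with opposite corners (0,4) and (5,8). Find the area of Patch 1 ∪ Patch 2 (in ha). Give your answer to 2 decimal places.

By inclusion–exclusion:
Individual areas: |Patch 1| = 35, |Patch 2| = 20.
|Patch 1∩Patch 2|: x∈[1,5], y∈[4,8] → 4·4 = 16.
|Patch 1 ∪ Patch 2| = 55 − 16 = 39.00.

39.00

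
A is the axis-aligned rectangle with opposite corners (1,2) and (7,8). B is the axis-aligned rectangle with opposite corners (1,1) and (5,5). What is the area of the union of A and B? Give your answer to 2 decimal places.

40.00

By inclusion–exclusion:
Individual areas: |A| = 36, |B| = 16.
|A∩B|: x∈[1,5], y∈[2,5] → 4·3 = 12.
|A ∪ B| = 52 − 12 = 40.00.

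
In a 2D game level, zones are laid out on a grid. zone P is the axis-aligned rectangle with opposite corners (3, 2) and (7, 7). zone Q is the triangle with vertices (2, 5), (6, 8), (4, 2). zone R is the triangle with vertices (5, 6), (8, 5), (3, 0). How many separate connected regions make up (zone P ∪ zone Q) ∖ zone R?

(zone P ∪ zone Q) ∖ zone R splits into 2 disjoint pieces (area 11.625, area 2).

2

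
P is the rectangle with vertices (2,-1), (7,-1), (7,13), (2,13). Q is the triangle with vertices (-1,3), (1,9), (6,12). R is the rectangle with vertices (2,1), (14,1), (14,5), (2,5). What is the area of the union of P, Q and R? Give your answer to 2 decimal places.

104.51

By inclusion–exclusion:
Individual areas: |P| = 70, |Q| = 12, |R| = 48.
|P∩Q| = 5.4857.
|P∩R|: x∈[2,7], y∈[1,5] → 5·4 = 20.
|Q∩R| = 0.
|P∩Q∩R| = 0.
|P ∪ Q ∪ R| = 130 − 25.4857 + 0 = 104.51.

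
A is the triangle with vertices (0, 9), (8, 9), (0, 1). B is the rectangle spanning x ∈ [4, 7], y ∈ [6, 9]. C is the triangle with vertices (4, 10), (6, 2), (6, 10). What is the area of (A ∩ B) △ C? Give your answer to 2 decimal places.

7.75

|A ∩ B| = 7.
|(A ∩ B) ∩ C| = 3.625.
|(A ∩ B) △ C| = 7 + 8 − 7.25 = 7.75.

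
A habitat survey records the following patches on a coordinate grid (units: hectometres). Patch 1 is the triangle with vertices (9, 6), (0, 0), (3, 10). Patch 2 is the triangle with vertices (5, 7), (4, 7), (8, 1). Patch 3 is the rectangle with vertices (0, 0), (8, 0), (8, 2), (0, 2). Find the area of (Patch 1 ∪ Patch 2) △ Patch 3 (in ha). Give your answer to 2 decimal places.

|Patch 1 ∪ Patch 2| = 36.8125.
|(Patch 1 ∪ Patch 2) ∩ Patch 3| = 2.4833.
|(Patch 1 ∪ Patch 2) △ Patch 3| = 36.8125 + 16 − 4.9667 = 47.85.

47.85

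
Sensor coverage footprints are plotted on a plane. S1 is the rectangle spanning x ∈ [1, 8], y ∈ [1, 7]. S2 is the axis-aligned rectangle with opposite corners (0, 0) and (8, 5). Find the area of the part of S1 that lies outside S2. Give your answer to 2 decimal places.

|S1∩S2|: x∈[1,8], y∈[1,5] → 7·4 = 28.
|S1| = 42.
|S1 ∖ S2| = |S1| − |S1∩S2| = 42 − 28 = 14.00.

14.00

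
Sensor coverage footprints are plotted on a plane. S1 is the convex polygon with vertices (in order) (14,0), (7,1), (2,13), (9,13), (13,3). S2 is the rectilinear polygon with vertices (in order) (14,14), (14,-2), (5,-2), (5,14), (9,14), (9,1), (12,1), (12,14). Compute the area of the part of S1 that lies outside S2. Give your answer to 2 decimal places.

35.55

|S1| = 86, |S1∩S2| = 50.45.
|S1 ∖ S2| = |S1| − |S1∩S2| = 86 − 50.45 = 35.55.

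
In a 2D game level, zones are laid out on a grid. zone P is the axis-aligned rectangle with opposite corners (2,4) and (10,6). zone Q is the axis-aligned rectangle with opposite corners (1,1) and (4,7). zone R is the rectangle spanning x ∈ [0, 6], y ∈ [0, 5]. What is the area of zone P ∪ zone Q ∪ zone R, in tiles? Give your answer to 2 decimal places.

46.00

By inclusion–exclusion:
Individual areas: |zone P| = 16, |zone Q| = 18, |zone R| = 30.
|zone P∩zone Q|: x∈[2,4], y∈[4,6] → 2·2 = 4.
|zone P∩zone R|: x∈[2,6], y∈[4,5] → 4·1 = 4.
|zone Q∩zone R|: x∈[1,4], y∈[1,5] → 3·4 = 12.
|zone P∩zone Q∩zone R| = 2.
|zone P ∪ zone Q ∪ zone R| = 64 − 20 + 2 = 46.00.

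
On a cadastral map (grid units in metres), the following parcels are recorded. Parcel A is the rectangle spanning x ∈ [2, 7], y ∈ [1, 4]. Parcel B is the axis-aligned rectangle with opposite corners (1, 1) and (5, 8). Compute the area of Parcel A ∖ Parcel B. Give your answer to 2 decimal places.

6.00

|Parcel A∩Parcel B|: x∈[2,5], y∈[1,4] → 3·3 = 9.
|Parcel A| = 15.
|Parcel A ∖ Parcel B| = |Parcel A| − |Parcel A∩Parcel B| = 15 − 9 = 6.00.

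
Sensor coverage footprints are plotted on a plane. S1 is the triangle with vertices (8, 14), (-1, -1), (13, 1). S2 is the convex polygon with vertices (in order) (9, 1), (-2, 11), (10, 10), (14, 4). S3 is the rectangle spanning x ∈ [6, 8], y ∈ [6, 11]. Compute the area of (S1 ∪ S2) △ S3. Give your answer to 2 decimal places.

|S1 ∪ S2| = 122.0943.
|(S1 ∪ S2) ∩ S3| = 9.9667.
|(S1 ∪ S2) △ S3| = 122.0943 + 10 − 19.9333 = 112.16.

112.16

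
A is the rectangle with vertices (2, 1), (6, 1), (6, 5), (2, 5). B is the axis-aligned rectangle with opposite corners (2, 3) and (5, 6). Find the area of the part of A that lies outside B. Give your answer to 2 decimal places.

|A∩B|: x∈[2,5], y∈[3,5] → 3·2 = 6.
|A| = 16.
|A ∖ B| = |A| − |A∩B| = 16 − 6 = 10.00.

10.00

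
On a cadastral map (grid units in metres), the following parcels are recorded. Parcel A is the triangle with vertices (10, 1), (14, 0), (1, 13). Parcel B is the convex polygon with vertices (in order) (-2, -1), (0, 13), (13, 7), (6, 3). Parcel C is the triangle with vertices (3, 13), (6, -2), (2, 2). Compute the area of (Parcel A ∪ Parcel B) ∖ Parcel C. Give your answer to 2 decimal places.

|Parcel A ∪ Parcel B| = 109.3711.
|(Parcel A ∪ Parcel B) ∩ Parcel C| = 17.6445.
|(Parcel A ∪ Parcel B) ∖ Parcel C| = 109.3711 − 17.6445 = 91.73.

91.73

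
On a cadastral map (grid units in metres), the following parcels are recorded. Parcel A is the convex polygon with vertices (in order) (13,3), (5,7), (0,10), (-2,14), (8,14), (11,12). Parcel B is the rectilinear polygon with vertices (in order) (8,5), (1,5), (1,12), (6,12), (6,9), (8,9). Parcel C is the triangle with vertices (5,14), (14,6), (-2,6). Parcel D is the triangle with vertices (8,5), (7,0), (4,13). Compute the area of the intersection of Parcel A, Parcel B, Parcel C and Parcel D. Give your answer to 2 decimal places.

The intersection is the polygon with vertices (4.5,12), (6,9), (7.5,6), (7,6), (5.435,6.783), (4.231,12).
By the shoelace formula its area is 5.92.

5.92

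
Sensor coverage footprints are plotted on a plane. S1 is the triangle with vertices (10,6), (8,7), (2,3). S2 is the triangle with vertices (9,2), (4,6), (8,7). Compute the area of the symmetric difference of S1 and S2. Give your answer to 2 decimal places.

|S1| = 7, |S2| = 10.5, |S1∩S2| = 3.7443.
|S1 △ S2| = |S1| + |S2| − 2·|S1∩S2| = 7 + 10.5 − 7.4885 = 10.01.

10.01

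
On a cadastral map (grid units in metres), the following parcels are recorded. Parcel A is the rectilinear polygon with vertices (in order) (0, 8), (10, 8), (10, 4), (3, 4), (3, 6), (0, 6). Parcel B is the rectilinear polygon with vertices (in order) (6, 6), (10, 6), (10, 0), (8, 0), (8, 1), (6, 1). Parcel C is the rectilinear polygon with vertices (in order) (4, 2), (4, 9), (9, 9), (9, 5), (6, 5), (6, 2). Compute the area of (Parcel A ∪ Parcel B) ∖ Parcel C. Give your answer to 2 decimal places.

|Parcel A ∪ Parcel B| = 48.
|(Parcel A ∪ Parcel B) ∩ Parcel C| = 17.
|(Parcel A ∪ Parcel B) ∖ Parcel C| = 48 − 17 = 31.00.

31.00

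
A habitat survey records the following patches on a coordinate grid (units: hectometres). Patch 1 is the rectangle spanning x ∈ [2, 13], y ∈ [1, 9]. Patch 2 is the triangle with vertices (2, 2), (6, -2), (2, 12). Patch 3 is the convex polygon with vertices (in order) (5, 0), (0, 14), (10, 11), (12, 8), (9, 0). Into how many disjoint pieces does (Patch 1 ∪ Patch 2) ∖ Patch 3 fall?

(Patch 1 ∪ Patch 2) ∖ Patch 3 splits into 2 disjoint pieces (area 17.5208, area 12.5286).

2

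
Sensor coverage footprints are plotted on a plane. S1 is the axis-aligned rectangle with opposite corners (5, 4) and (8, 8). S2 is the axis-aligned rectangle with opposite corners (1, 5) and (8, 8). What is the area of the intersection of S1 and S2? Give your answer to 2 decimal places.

9.00

|S1∩S2|: x∈[5,8], y∈[5,8] → 3·3 = 9.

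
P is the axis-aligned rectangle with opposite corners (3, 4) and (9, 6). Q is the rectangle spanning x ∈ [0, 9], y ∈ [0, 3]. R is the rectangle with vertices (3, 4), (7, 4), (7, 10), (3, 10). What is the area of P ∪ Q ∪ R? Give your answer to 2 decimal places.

55.00

By inclusion–exclusion:
Individual areas: |P| = 12, |Q| = 27, |R| = 24.
|P∩Q| = 0 (no overlap).
|P∩R|: x∈[3,7], y∈[4,6] → 4·2 = 8.
|Q∩R| = 0 (no overlap).
|P∩Q∩R| = 0.
|P ∪ Q ∪ R| = 63 − 8 + 0 = 55.00.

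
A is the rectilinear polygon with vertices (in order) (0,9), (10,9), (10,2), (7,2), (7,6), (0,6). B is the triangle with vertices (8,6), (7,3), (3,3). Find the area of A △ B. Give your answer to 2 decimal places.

45.60

|A| = 42, |B| = 6, |A∩B| = 1.2.
|A △ B| = |A| + |B| − 2·|A∩B| = 42 + 6 − 2.4 = 45.60.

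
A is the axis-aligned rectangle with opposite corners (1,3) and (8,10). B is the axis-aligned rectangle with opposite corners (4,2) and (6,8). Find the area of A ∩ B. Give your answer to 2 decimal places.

|A∩B|: x∈[4,6], y∈[3,8] → 2·5 = 10.

10.00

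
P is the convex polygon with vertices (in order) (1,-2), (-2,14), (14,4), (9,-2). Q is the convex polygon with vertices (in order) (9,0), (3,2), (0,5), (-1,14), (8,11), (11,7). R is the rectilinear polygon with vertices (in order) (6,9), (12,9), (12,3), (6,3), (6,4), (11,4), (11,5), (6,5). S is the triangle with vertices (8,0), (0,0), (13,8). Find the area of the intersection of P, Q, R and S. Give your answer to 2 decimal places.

5.73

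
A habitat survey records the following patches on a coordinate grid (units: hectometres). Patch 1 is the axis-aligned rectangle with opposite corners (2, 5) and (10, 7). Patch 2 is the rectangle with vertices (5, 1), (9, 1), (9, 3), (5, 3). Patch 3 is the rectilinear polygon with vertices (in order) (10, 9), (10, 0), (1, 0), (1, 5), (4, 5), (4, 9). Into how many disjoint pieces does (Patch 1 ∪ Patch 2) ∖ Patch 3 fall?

1

(Patch 1 ∪ Patch 2) ∖ Patch 3 is a single connected region.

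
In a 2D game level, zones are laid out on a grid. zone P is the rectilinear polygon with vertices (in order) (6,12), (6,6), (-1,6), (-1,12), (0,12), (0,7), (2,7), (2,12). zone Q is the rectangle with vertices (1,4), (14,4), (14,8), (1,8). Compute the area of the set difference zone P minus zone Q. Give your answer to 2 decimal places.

23.00

|zone P| = 32, |zone P∩zone Q| = 9.
|zone P ∖ zone Q| = |zone P| − |zone P∩zone Q| = 32 − 9 = 23.00.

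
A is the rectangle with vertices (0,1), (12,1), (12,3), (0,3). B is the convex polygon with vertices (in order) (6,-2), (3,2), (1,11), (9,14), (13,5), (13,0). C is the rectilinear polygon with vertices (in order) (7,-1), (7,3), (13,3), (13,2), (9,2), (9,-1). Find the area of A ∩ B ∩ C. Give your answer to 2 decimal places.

The intersection is the polygon with vertices (12,2), (9,2), (9,1), (7,1), (7,3), (12,3).
By the shoelace formula its area is 7.00.

7.00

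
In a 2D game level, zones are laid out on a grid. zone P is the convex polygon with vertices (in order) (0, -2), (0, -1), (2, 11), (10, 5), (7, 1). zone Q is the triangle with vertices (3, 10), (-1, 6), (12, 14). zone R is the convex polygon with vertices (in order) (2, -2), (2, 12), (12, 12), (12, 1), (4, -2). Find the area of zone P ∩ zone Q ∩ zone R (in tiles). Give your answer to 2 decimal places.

The intersection is the polygon with vertices (3,10), (3.209,10.093), (4.31,9.268), (2,7.846), (2,9).
By the shoelace formula its area is 2.49.

2.49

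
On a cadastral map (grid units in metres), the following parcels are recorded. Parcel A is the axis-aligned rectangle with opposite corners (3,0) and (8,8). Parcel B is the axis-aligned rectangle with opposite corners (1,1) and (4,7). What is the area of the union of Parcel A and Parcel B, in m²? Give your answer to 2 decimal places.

52.00

By inclusion–exclusion:
Individual areas: |Parcel A| = 40, |Parcel B| = 18.
|Parcel A∩Parcel B|: x∈[3,4], y∈[1,7] → 1·6 = 6.
|Parcel A ∪ Parcel B| = 58 − 6 = 52.00.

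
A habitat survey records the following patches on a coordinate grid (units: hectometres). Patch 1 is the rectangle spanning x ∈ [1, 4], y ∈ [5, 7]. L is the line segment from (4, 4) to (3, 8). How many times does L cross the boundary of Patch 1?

The segment meets the boundary at (3.25,7), (3.75,5).

2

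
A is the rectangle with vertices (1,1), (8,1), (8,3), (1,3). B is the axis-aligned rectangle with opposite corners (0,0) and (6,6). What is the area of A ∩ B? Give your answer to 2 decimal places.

|A∩B|: x∈[1,6], y∈[1,3] → 5·2 = 10.

10.00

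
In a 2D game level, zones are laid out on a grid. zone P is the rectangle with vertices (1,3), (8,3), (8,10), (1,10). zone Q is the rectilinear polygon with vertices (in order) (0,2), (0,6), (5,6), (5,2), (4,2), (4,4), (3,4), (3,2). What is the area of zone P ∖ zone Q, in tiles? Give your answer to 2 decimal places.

|zone P| = 49, |zone P∩zone Q| = 11.
|zone P ∖ zone Q| = |zone P| − |zone P∩zone Q| = 49 − 11 = 38.00.

38.00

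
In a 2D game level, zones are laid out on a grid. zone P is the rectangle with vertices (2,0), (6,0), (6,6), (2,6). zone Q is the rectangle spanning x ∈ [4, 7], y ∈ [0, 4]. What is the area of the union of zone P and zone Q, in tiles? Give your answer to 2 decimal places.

By inclusion–exclusion:
Individual areas: |zone P| = 24, |zone Q| = 12.
|zone P∩zone Q|: x∈[4,6], y∈[0,4] → 2·4 = 8.
|zone P ∪ zone Q| = 36 − 8 = 28.00.

28.00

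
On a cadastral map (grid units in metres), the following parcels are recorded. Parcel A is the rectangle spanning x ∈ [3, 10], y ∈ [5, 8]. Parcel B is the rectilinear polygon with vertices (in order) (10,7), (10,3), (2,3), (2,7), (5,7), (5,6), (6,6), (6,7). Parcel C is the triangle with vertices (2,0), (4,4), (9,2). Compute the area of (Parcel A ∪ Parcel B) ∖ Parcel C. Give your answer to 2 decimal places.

37.50

|Parcel A ∪ Parcel B| = 39.
|(Parcel A ∪ Parcel B) ∩ Parcel C| = 1.5.
|(Parcel A ∪ Parcel B) ∖ Parcel C| = 39 − 1.5 = 37.50.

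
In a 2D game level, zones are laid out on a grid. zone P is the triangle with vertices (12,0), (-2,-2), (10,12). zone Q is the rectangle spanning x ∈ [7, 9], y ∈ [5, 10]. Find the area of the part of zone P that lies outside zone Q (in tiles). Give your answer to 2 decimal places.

76.96

|zone P| = 86, |zone P∩zone Q| = 9.0357.
|zone P ∖ zone Q| = |zone P| − |zone P∩zone Q| = 86 − 9.0357 = 76.96.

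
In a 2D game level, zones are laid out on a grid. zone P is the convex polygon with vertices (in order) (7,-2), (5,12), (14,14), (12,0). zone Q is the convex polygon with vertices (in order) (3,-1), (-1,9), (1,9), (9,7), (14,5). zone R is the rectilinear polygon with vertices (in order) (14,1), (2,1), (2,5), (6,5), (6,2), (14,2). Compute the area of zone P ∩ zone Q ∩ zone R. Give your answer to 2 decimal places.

The intersection is the polygon with vertices (6.667,1), (6.571,1), (6.429,2), (8.5,2).
By the shoelace formula its area is 1.08.

1.08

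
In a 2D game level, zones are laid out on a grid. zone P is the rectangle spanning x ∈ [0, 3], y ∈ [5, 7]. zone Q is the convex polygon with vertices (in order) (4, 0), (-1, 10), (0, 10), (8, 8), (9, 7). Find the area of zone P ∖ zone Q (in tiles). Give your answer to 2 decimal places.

2.00

|zone P| = 6, |zone P∩zone Q| = 4.
|zone P ∖ zone Q| = |zone P| − |zone P∩zone Q| = 6 − 4 = 2.00.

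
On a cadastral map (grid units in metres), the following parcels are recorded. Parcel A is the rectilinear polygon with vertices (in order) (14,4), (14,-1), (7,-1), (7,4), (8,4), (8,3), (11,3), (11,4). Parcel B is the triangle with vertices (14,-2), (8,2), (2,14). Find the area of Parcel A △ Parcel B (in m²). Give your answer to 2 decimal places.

|Parcel A| = 32, |Parcel B| = 24, |Parcel A∩Parcel B| = 9.25.
|Parcel A △ Parcel B| = |Parcel A| + |Parcel B| − 2·|Parcel A∩Parcel B| = 32 + 24 − 18.5 = 37.50.

37.50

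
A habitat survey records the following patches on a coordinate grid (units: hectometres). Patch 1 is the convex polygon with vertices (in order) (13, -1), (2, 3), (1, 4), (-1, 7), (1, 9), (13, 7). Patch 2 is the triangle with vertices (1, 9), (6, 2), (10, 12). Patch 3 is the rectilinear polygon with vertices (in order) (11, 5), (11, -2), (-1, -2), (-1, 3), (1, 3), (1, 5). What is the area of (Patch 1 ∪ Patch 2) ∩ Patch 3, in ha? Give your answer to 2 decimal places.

34.23

The region (Patch 1 ∪ Patch 2) ∩ Patch 3 is the polygon with vertices (1,4), (1,5), (11,5), (11,-0.273), (2,3).
By the shoelace formula its area is 34.23.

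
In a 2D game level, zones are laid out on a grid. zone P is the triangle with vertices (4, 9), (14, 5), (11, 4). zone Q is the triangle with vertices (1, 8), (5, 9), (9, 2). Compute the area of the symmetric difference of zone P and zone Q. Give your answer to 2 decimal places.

26.34

|zone P| = 11, |zone Q| = 16, |zone P∩zone Q| = 0.3285.
|zone P △ zone Q| = |zone P| + |zone Q| − 2·|zone P∩zone Q| = 11 + 16 − 0.657 = 26.34.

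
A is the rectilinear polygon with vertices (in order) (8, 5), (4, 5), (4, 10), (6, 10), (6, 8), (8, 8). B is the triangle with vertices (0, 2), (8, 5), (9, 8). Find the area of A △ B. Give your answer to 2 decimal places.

18.33

|A| = 16, |B| = 10.5, |A∩B| = 4.0833.
|A △ B| = |A| + |B| − 2·|A∩B| = 16 + 10.5 − 8.1667 = 18.33.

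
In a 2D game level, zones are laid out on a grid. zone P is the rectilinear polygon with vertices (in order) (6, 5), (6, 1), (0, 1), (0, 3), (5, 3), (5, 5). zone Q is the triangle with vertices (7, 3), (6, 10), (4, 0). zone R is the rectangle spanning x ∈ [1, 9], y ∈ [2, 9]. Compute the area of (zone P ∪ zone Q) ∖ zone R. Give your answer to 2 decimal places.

7.57

|zone P ∪ zone Q| = 21.3.
|(zone P ∪ zone Q) ∩ zone R| = 13.7286.
|(zone P ∪ zone Q) ∖ zone R| = 21.3 − 13.7286 = 7.57.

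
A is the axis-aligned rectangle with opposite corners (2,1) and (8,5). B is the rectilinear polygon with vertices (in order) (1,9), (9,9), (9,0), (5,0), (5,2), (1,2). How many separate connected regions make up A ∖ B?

1

A ∖ B is a single connected region.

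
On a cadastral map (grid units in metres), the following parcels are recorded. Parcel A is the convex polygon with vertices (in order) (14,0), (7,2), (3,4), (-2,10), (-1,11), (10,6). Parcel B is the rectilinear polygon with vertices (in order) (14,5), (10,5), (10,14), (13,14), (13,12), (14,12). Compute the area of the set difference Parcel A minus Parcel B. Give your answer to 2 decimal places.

61.67

|Parcel A| = 62, |Parcel A∩Parcel B| = 0.3333.
|Parcel A ∖ Parcel B| = |Parcel A| − |Parcel A∩Parcel B| = 62 − 0.3333 = 61.67.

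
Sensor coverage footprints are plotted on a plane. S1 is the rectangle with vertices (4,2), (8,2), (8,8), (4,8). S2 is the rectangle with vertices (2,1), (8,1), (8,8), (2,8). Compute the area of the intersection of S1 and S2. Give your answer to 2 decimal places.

|S1∩S2|: x∈[4,8], y∈[2,8] → 4·6 = 24.

24.00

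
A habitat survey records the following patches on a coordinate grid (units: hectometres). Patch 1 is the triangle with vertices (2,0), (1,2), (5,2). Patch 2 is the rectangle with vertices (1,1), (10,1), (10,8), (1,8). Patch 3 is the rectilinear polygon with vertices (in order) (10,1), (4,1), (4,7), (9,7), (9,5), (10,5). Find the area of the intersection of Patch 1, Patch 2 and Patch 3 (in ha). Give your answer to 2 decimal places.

The intersection is the polygon with vertices (5,2), (4,1.333), (4,2).
By the shoelace formula its area is 0.33.

0.33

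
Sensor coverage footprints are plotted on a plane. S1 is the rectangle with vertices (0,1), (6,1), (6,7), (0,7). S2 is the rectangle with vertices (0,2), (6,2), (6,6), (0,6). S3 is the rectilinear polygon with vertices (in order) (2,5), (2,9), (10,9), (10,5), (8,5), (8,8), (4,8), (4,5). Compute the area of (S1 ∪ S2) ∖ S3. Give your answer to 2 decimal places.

|S1 ∪ S2| = 36.
|(S1 ∪ S2) ∩ S3| = 4.
|(S1 ∪ S2) ∖ S3| = 36 − 4 = 32.00.

32.00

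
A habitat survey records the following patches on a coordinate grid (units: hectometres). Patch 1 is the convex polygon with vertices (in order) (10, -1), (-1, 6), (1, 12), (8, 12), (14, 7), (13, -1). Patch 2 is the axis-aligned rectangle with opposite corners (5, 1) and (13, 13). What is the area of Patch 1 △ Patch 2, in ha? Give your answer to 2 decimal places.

74.53

|Patch 1| = 131.5, |Patch 2| = 96, |Patch 1∩Patch 2| = 76.4859.
|Patch 1 △ Patch 2| = |Patch 1| + |Patch 2| − 2·|Patch 1∩Patch 2| = 131.5 + 96 − 152.9719 = 74.53.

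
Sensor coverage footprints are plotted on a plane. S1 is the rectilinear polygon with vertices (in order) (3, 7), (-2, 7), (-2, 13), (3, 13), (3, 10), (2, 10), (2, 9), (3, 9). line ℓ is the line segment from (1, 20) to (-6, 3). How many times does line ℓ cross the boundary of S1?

The segment meets the boundary at (-1.882,13), (-2,12.714).

2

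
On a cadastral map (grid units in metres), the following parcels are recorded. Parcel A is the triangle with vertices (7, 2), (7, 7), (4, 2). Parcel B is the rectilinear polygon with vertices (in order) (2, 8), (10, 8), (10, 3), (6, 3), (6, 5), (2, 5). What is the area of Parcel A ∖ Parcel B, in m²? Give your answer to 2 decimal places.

|Parcel A| = 7.5, |Parcel A∩Parcel B| = 3.2.
|Parcel A ∖ Parcel B| = |Parcel A| − |Parcel A∩Parcel B| = 7.5 − 3.2 = 4.30.

4.30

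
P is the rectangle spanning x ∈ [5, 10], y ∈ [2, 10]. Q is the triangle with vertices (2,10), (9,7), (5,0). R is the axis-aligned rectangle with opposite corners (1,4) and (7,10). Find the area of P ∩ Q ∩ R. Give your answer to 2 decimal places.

The intersection is the polygon with vertices (5,8.714), (7,7.857), (7,4), (5,4).
By the shoelace formula its area is 8.57.

8.57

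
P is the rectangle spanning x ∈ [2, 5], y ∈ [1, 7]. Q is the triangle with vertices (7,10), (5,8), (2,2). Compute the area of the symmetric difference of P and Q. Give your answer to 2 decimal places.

17.90

|P| = 18, |Q| = 3, |P∩Q| = 1.55.
|P △ Q| = |P| + |Q| − 2·|P∩Q| = 18 + 3 − 3.1 = 17.90.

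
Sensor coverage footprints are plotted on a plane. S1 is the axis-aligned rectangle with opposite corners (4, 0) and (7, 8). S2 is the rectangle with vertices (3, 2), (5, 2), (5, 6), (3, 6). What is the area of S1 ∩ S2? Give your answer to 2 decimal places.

4.00

|S1∩S2|: x∈[4,5], y∈[2,6] → 1·4 = 4.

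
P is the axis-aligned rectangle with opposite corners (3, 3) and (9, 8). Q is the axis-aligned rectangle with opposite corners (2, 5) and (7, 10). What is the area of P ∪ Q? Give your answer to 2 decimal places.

43.00

By inclusion–exclusion:
Individual areas: |P| = 30, |Q| = 25.
|P∩Q|: x∈[3,7], y∈[5,8] → 4·3 = 12.
|P ∪ Q| = 55 − 12 = 43.00.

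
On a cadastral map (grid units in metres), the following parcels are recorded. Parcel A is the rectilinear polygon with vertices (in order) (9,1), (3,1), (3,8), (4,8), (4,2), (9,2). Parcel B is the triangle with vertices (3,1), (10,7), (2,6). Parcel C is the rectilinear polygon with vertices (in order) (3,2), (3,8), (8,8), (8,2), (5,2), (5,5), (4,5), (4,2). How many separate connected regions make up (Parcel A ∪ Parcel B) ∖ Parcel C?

2

(Parcel A ∪ Parcel B) ∖ Parcel C splits into 2 disjoint pieces (area 11.2649, area 1.4643).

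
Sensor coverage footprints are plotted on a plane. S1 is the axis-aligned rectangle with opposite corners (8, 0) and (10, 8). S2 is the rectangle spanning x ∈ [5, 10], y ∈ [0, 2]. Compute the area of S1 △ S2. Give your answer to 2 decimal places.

|S1∩S2|: x∈[8,10], y∈[0,2] → 2·2 = 4.
|S1 △ S2| = |S1| + |S2| − 2·|S1∩S2| = 16 + 10 − 8 = 18.00.

18.00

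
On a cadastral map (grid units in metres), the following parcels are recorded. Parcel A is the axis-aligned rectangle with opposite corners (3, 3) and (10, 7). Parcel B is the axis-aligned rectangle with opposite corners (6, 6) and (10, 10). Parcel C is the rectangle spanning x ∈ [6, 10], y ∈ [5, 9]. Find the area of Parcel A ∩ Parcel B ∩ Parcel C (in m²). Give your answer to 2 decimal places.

4.00

The intersection is the polygon with vertices (6,6), (6,7), (10,7), (10,6).
By the shoelace formula its area is 4.00.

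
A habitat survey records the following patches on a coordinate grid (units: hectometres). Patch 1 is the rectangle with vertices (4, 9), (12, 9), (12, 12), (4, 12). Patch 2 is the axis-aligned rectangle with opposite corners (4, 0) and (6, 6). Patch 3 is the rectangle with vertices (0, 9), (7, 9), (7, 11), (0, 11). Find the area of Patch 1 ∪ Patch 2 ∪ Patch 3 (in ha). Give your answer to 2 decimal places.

44.00

By inclusion–exclusion:
Individual areas: |Patch 1| = 24, |Patch 2| = 12, |Patch 3| = 14.
|Patch 1∩Patch 2| = 0 (no overlap).
|Patch 1∩Patch 3|: x∈[4,7], y∈[9,11] → 3·2 = 6.
|Patch 2∩Patch 3| = 0 (no overlap).
|Patch 1∩Patch 2∩Patch 3| = 0.
|Patch 1 ∪ Patch 2 ∪ Patch 3| = 50 − 6 + 0 = 44.00.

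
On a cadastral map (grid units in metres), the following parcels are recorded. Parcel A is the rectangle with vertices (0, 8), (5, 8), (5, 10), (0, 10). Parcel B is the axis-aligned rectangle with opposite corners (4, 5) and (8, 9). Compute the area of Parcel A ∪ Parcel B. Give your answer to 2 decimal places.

25.00

By inclusion–exclusion:
Individual areas: |Parcel A| = 10, |Parcel B| = 16.
|Parcel A∩Parcel B|: x∈[4,5], y∈[8,9] → 1·1 = 1.
|Parcel A ∪ Parcel B| = 26 − 1 = 25.00.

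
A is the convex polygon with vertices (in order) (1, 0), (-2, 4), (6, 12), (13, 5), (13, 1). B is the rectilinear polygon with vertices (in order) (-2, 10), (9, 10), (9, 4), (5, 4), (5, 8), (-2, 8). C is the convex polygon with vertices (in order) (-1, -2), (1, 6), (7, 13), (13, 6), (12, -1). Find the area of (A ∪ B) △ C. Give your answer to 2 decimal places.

|A ∪ B| = 122.
|(A ∪ B) ∩ C| = 100.2072.
|(A ∪ B) △ C| = 122 + 135 − 200.4144 = 56.59.

56.59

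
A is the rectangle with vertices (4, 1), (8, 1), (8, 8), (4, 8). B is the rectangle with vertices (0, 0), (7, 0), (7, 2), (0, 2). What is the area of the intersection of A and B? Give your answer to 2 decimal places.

3.00

|A∩B|: x∈[4,7], y∈[1,2] → 3·1 = 3.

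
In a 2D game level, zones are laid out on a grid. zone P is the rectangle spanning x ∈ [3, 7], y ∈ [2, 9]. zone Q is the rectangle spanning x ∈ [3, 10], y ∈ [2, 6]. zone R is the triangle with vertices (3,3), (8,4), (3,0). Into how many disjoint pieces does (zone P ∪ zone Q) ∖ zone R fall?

1

(zone P ∪ zone Q) ∖ zone R is a single connected region.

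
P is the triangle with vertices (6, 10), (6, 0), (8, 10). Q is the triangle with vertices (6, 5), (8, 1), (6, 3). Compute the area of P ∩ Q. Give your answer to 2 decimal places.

1.04

The intersection is the polygon with vertices (6,5), (6.714,3.571), (6.5,2.5), (6,3).
By the shoelace formula its area is 1.04.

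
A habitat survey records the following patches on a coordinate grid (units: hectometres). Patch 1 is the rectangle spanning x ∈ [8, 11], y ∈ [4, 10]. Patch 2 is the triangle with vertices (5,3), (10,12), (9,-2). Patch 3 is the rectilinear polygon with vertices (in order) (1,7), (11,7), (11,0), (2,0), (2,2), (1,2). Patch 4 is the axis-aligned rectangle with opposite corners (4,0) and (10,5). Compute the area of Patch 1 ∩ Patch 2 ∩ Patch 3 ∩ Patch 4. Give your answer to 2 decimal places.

The intersection is the polygon with vertices (8,4), (8,5), (9.5,5), (9.429,4).
By the shoelace formula its area is 1.46.

1.46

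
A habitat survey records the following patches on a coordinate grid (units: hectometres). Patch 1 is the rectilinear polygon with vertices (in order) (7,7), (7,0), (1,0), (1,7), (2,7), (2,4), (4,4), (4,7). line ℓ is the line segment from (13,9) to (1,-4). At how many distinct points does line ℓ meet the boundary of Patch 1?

The segment meets the boundary at (4.692,0), (7,2.5).

2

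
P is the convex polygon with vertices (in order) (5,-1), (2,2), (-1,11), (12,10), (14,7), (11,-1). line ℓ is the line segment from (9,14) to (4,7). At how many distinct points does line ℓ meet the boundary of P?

The segment meets the boundary at (6.448,10.427).

1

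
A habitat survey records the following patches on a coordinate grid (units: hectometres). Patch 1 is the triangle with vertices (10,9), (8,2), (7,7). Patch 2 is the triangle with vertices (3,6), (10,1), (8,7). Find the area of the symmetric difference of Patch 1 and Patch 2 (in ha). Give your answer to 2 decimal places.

15.93

|Patch 1| = 8.5, |Patch 2| = 16, |Patch 1∩Patch 2| = 4.2837.
|Patch 1 △ Patch 2| = |Patch 1| + |Patch 2| − 2·|Patch 1∩Patch 2| = 8.5 + 16 − 8.5674 = 15.93.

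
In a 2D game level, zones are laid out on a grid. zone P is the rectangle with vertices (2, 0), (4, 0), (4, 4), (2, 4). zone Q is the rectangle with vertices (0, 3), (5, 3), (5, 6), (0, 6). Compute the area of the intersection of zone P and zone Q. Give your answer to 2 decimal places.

|zone P∩zone Q|: x∈[2,4], y∈[3,4] → 2·1 = 2.

2.00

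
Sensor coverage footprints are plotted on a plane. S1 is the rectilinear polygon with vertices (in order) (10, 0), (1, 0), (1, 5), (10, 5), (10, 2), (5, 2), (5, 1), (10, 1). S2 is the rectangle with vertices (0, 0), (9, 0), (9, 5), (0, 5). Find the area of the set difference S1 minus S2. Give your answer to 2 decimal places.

|S1| = 40, |S1∩S2| = 36.
|S1 ∖ S2| = |S1| − |S1∩S2| = 40 − 36 = 4.00.

4.00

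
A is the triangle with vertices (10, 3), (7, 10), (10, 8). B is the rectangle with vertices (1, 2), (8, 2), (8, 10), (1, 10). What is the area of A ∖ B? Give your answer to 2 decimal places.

|A| = 7.5, |A∩B| = 0.8333.
|A ∖ B| = |A| − |A∩B| = 7.5 − 0.8333 = 6.67.

6.67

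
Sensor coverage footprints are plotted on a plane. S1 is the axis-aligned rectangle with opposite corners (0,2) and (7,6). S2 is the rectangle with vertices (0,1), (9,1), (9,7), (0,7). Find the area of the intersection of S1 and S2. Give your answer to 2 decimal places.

|S1∩S2|: x∈[0,7], y∈[2,6] → 7·4 = 28.

28.00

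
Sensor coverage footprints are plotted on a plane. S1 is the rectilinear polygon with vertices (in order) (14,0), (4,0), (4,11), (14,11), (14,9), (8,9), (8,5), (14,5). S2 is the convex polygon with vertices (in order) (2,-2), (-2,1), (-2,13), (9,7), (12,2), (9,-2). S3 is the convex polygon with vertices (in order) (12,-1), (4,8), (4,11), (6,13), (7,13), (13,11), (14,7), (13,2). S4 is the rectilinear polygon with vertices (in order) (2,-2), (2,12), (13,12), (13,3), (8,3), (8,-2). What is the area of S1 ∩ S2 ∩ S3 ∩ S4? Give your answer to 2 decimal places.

The intersection is the polygon with vertices (8,7.545), (8,5), (10.2,5), (11.4,3), (8.444,3), (4,8), (4,9.727).
By the shoelace formula its area is 17.03.

17.03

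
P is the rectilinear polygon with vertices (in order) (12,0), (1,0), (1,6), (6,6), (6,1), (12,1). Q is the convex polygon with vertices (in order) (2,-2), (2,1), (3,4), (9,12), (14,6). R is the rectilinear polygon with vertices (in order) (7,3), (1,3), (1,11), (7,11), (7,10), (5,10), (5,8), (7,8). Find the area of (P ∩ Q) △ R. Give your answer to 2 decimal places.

|P ∩ Q| = 18.75.
|(P ∩ Q) ∩ R| = 7.6667.
|(P ∩ Q) △ R| = 18.75 + 44 − 15.3333 = 47.42.

47.42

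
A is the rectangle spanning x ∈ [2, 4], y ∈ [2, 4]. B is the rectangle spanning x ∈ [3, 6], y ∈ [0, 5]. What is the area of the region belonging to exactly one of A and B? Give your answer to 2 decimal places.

|A∩B|: x∈[3,4], y∈[2,4] → 1·2 = 2.
|A △ B| = |A| + |B| − 2·|A∩B| = 4 + 15 − 4 = 15.00.

15.00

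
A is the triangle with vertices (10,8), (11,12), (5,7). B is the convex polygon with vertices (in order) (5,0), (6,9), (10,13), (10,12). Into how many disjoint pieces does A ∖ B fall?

2

A ∖ B splits into 2 disjoint pieces (area 4.9981, area 0.2159).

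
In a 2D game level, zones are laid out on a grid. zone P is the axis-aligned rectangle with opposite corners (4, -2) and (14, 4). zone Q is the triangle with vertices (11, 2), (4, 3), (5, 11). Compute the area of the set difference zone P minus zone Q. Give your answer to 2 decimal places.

50.90

|zone P| = 60, |zone P∩zone Q| = 9.1042.
|zone P ∖ zone Q| = |zone P| − |zone P∩zone Q| = 60 − 9.1042 = 50.90.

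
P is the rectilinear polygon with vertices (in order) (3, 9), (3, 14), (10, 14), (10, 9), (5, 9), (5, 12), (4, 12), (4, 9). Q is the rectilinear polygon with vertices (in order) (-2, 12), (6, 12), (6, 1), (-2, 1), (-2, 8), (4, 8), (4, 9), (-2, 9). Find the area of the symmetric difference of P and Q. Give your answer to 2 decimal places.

102.00

|P| = 32, |Q| = 82, |P∩Q| = 6.
|P △ Q| = |P| + |Q| − 2·|P∩Q| = 32 + 82 − 12 = 102.00.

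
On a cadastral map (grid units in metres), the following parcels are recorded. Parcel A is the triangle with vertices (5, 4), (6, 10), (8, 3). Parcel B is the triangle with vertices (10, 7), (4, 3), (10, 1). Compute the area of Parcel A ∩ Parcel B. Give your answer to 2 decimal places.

The intersection is the polygon with vertices (8,3), (5.333,3.889), (7.36,5.24).
By the shoelace formula its area is 2.70.

2.70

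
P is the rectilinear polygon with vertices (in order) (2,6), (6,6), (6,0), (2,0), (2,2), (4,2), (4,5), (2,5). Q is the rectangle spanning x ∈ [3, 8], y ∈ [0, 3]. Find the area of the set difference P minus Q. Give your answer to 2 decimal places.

|P| = 18, |P∩Q| = 8.
|P ∖ Q| = |P| − |P∩Q| = 18 − 8 = 10.00.

10.00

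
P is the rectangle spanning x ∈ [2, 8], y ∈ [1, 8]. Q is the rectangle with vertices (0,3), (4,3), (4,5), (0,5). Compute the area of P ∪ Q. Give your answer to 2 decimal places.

46.00

By inclusion–exclusion:
Individual areas: |P| = 42, |Q| = 8.
|P∩Q|: x∈[2,4], y∈[3,5] → 2·2 = 4.
|P ∪ Q| = 50 − 4 = 46.00.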